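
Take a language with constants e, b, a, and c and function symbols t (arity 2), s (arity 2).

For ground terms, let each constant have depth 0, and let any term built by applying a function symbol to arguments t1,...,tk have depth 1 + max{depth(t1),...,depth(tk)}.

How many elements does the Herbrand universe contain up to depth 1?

36

Write N_k for the number of ground terms of depth ≤ k. A term of depth ≤ k is either a constant or a function symbol applied to arguments of depth ≤ k−1, so N_k = 4 + N_{k-1}^2 + N_{k-1}^2.
N_0 = 4
N_1 = 4 + 4^2 + 4^2 = 36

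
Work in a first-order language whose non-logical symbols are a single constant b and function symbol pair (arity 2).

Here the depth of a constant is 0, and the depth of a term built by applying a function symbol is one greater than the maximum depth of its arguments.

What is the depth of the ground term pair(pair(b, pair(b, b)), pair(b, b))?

3

depth(pair(b, b)) = 1 + max(0, 0) = 1
depth(pair(b, pair(b, b))) = 1 + max(0, 1) = 2
depth(pair(pair(b, pair(b, b)), pair(b, b))) = 1 + max(2, 1) = 3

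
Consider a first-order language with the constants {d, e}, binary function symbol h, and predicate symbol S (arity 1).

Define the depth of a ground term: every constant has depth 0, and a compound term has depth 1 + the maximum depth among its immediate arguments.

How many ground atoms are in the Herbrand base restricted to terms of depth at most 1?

6

First count ground terms of depth ≤ 1.
Let N_k = |{terms of depth ≤ k}|. Then N_0 = 2 and N_k = 2 + N_{k-1}^2 for k ≥ 1 (one summand per function symbol, arity giving the exponent).
N_0 = 2
N_1 = 2 + 2^2 = 6
Explicitly: d, e, h(d, d), h(d, e), h(e, d), h(e, e).
So |H| = 6.
For each predicate symbol, the number of ground atoms is |H| raised to its arity; summing:
  S: 6
Total ground atoms: 6.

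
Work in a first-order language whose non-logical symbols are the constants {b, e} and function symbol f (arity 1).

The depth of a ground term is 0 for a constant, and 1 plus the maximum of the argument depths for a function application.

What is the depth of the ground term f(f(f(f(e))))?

depth(f(e)) = 1 + depth(e) = 1 + 0 = 1
depth(f(f(e))) = 1 + depth(f(e)) = 1 + 1 = 2
depth(f(f(f(e)))) = 1 + depth(f(f(e))) = 1 + 2 = 3
depth(f(f(f(f(e))))) = 1 + depth(f(f(f(e)))) = 1 + 3 = 4

4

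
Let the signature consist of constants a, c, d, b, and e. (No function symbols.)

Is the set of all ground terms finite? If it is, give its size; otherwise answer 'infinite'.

5

There are no function symbols, so every ground term is one of the 5 constants.
The Herbrand universe is {a, c, d, b, e}, which is finite with 5 elements.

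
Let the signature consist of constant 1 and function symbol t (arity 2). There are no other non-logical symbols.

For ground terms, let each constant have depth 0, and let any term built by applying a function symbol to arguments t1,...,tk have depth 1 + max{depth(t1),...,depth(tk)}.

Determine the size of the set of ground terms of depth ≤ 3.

Let N_k count ground terms of depth at most k. Each non-constant term of depth ≤ k is some function symbol applied to depth-≤(k−1) arguments, giving N_k = 1 + N_{k-1}^2.
N_0 = 1
N_1 = 1 + 1^2 = 2
N_2 = 1 + 2^2 = 5
N_3 = 1 + 5^2 = 26

26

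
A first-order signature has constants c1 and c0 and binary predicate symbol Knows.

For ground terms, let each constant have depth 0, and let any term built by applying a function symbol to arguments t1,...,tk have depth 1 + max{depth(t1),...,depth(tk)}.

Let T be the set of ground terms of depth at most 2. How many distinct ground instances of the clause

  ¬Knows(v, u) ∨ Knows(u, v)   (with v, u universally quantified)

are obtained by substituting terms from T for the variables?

Ground terms of depth ≤ 2:
  With no function symbols every ground term is a constant, so there are exactly 2 ground terms at every depth bound.
  N_0 = 2
  N_1 = 2
  N_2 = 2
So there are 2 ground terms available for substitution.
Each of v, u ranges independently over the available ground terms, and distinct assignments produce distinct instances.
Number of ground instances = 2^2 = 4.

4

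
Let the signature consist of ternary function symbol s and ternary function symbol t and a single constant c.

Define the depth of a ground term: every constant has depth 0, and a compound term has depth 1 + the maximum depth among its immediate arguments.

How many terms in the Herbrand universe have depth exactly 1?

Count level by level. With function symbols s/3, t/3, the terms of depth ≤ k are the 1 constant together with each function applied to depth-≤(k−1) tuples, so N_k = 1 + N_{k-1}^3 + N_{k-1}^3.
N_0 = 1
N_1 = 1 + 1^3 + 1^3 = 3
Terms of depth exactly 1: N_1 − N_0 = 3 − 1 = 2.

2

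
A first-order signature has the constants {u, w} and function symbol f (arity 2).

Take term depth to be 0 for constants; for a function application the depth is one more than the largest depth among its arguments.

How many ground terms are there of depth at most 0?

2

Let N_k = |{terms of depth ≤ k}|. Then N_0 = 2 and N_k = 2 + N_{k-1}^2 for k ≥ 1 (one summand per function symbol, arity giving the exponent).
N_0 = 2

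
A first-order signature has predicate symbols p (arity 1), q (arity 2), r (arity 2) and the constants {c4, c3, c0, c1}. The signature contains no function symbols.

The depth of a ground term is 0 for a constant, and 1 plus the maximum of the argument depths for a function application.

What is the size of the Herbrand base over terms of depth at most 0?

36

First count ground terms of depth ≤ 0.
With no function symbols every ground term is a constant, so there are exactly 4 ground terms at every depth bound.
N_0 = 4
Explicitly: c4, c3, c0, c1.
So |H| = 4.
Each predicate of arity r yields |H|^r ground atoms (one per choice of an r-tuple from H):
  p: 4;  q: 4^2 = 16;  r: 4^2 = 16
Total ground atoms: 4 + 16 + 16 = 36.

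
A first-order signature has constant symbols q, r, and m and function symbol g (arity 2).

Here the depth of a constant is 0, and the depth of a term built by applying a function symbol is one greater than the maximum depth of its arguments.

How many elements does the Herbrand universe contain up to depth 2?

147

Let N_k = |{terms of depth ≤ k}|. Then N_0 = 3 and N_k = 3 + N_{k-1}^2 for k ≥ 1 (one summand per function symbol, arity giving the exponent).
N_0 = 3
N_1 = 3 + 3^2 = 12
N_2 = 3 + 12^2 = 147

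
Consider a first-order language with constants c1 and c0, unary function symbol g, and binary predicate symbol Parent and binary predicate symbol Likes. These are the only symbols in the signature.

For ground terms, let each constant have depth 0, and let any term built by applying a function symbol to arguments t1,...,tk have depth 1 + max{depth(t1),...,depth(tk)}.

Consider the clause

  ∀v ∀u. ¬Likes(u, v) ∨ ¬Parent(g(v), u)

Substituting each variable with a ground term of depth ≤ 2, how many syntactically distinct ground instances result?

Ground terms of depth ≤ 2:
  Count level by level. With function symbols g/1, the terms of depth ≤ k are the 2 constants together with each function applied to depth-≤(k−1) tuples, so N_k = 2 + N_{k-1}.
  N_0 = 2
  N_1 = 2 + 2 = 4
  N_2 = 2 + 4 = 6
So there are 6 ground terms available for substitution.
The clause has 2 distinct variables (v, u), each appearing in the body. In the free term algebra distinct substitutions yield syntactically distinct ground instances.
Number of ground instances = 6^2 = 36.

36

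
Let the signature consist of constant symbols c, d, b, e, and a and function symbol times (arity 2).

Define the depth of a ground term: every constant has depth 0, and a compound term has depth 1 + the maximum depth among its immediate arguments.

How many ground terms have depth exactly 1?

If N_k denotes the number of depth-≤k ground terms, the 5 constants give N_0 = 5, and each function symbol of arity r contributes N_{k-1}^r new terms at level k: N_k = 5 + N_{k-1}^2.
N_0 = 5
N_1 = 5 + 5^2 = 30
Terms of depth exactly 1: N_1 − N_0 = 30 − 5 = 25.

25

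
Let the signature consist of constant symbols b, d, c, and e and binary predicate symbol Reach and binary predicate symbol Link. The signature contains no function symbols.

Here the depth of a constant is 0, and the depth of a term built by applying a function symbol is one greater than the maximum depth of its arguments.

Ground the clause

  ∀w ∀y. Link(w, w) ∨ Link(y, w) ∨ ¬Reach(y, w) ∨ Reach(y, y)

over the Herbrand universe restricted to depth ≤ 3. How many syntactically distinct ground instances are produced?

Ground terms of depth ≤ 3:
  With no function symbols every ground term is a constant, so there are exactly 4 ground terms at every depth bound.
  N_0 = 4
  N_1 = 4
  N_2 = 4
  N_3 = 4
  Explicitly: b, d, c, e.
So there are 4 ground terms available for substitution.
The body mentions every one of the 2 quantified variables; since ground terms form a free algebra, no two substitutions collapse to the same formula.
Number of ground instances = 4^2 = 16.

16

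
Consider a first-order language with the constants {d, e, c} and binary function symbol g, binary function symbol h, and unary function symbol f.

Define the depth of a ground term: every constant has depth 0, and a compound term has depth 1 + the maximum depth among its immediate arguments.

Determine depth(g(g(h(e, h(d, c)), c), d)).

4

depth(h(d, c)) = 1 + max(0, 0) = 1
depth(h(e, h(d, c))) = 1 + max(0, 1) = 2
depth(g(h(e, h(d, c)), c)) = 1 + max(2, 0) = 3
depth(g(g(h(e, h(d, c)), c), d)) = 1 + max(3, 0) = 4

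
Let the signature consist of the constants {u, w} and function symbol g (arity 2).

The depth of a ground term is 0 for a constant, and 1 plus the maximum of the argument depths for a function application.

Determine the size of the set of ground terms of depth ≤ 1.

Let N_k = |{terms of depth ≤ k}|. Then N_0 = 2 and N_k = 2 + N_{k-1}^2 for k ≥ 1 (one summand per function symbol, arity giving the exponent).
N_0 = 2
N_1 = 2 + 2^2 = 6
Explicitly: u, w, g(u, u), g(u, w), g(w, u), g(w, w).

6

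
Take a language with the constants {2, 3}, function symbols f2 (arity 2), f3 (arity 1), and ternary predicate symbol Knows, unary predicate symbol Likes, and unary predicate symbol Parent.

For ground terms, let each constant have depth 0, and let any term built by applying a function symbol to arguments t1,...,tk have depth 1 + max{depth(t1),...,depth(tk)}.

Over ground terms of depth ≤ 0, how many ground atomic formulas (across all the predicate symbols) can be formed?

First count ground terms of depth ≤ 0.
Count level by level. With function symbols f2/2, f3/1, the terms of depth ≤ k are the 2 constants together with each function applied to depth-≤(k−1) tuples, so N_k = 2 + N_{k-1}^2 + N_{k-1}.
N_0 = 2
So |H| = 2.
A ground atom is a predicate applied to a tuple of terms from H, so the count is the sum over predicates of |H|^arity:
  Knows: 2^3 = 8;  Likes: 2;  Parent: 2
Total ground atoms: 8 + 2 + 2 = 12.

12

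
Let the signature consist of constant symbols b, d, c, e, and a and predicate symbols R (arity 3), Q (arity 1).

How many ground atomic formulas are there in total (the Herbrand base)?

130

With no function symbols, the Herbrand universe is just the 5 constants.
Ground atoms per predicate: R: 5^3 = 125, Q: 5.
Herbrand base size = 125 + 5 = 130.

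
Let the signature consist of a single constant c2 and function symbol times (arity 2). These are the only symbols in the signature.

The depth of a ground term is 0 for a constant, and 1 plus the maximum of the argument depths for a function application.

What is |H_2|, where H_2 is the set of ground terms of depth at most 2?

5

Let N_k count ground terms of depth at most k. Each non-constant term of depth ≤ k is some function symbol applied to depth-≤(k−1) arguments, giving N_k = 1 + N_{k-1}^2.
N_0 = 1
N_1 = 1 + 1^2 = 2
N_2 = 1 + 2^2 = 5
Explicitly: c2, times(c2, c2), times(c2, times(c2, c2)), times(times(c2, c2), c2), times(times(c2, c2), times(c2, c2)).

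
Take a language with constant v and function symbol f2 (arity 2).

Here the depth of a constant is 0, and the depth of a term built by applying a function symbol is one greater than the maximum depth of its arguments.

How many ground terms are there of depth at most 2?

5

Let N_k = |{terms of depth ≤ k}|. Then N_0 = 1 and N_k = 1 + N_{k-1}^2 for k ≥ 1 (one summand per function symbol, arity giving the exponent).
N_0 = 1
N_1 = 1 + 1^2 = 2
N_2 = 1 + 2^2 = 5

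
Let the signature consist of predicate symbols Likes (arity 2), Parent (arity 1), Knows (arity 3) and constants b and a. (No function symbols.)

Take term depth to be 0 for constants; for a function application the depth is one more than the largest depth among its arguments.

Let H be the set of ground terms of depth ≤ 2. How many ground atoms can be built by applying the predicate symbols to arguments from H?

14

First count ground terms of depth ≤ 2.
With no function symbols every ground term is a constant, so there are exactly 2 ground terms at every depth bound.
N_0 = 2
N_1 = 2
N_2 = 2
Explicitly: b, a.
So |H| = 2.
A ground atom is a predicate applied to a tuple of terms from H, so the count is the sum over predicates of |H|^arity:
  Likes: 2^2 = 4;  Parent: 2;  Knows: 2^3 = 8
Total ground atoms: 4 + 2 + 8 = 14.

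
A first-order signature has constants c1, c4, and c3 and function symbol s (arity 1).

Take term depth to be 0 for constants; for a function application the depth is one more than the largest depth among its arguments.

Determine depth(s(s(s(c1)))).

depth(s(c1)) = 1 + depth(c1) = 1 + 0 = 1
depth(s(s(c1))) = 1 + depth(s(c1)) = 1 + 1 = 2
depth(s(s(s(c1)))) = 1 + depth(s(s(c1))) = 1 + 2 = 3

3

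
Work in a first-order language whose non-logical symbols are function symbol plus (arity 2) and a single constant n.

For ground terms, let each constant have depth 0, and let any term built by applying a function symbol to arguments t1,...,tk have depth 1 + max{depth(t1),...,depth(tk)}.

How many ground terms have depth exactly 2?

Count level by level. With function symbols plus/2, the terms of depth ≤ k are the 1 constant together with each function applied to depth-≤(k−1) tuples, so N_k = 1 + N_{k-1}^2.
N_0 = 1
N_1 = 1 + 1^2 = 2
N_2 = 1 + 2^2 = 5
Terms of depth exactly 2: N_2 − N_1 = 5 − 2 = 3.

3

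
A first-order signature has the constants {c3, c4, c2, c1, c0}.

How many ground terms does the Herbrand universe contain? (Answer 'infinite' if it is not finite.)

There are no function symbols, so every ground term is one of the 5 constants.
The Herbrand universe is {c3, c4, c2, c1, c0}, which is finite with 5 elements.

5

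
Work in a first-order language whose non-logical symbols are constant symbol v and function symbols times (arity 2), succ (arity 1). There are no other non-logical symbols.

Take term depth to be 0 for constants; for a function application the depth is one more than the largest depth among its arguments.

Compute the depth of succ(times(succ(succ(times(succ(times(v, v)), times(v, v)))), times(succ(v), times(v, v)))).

7

depth(times(v, v)) = 1 + max(0, 0) = 1
depth(succ(times(v, v))) = 1 + depth(times(v, v)) = 1 + 1 = 2
depth(times(succ(times(v, v)), times(v, v))) = 1 + max(2, 1) = 3
depth(succ(times(succ(times(v, v)), times(v, v)))) = 1 + depth(times(succ(times(v, v)), times(v, v))) = 1 + 3 = 4
depth(succ(succ(times(succ(times(v, v)), times(v, v))))) = 1 + depth(succ(times(succ(times(v, v)), times(v, v)))) = 1 + 4 = 5
depth(succ(v)) = 1 + depth(v) = 1 + 0 = 1
depth(times(succ(v), times(v, v))) = 1 + max(1, 1) = 2
depth(times(succ(succ(times(succ(times(v, v)), times(v, v)))), times(succ(v), times(v, v)))) = 1 + max(5, 2) = 6
depth(succ(times(succ(succ(times(succ(times(v, v)), times(v, v)))), times(succ(v), times(v, v))))) = 1 + depth(times(succ(succ(times(succ(times(v, v)), times(v, v)))), times(succ(v), times(v, v)))) = 1 + 6 = 7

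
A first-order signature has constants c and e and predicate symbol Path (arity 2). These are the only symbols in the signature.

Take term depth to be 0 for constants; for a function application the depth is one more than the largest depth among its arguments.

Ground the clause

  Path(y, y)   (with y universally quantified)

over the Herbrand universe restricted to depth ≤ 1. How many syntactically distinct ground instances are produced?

2

Ground terms of depth ≤ 1:
  With no function symbols every ground term is a constant, so there are exactly 2 ground terms at every depth bound.
  N_0 = 2
  N_1 = 2
  Explicitly: c, e.
So there are 2 ground terms available for substitution.
The body mentions the single quantified variable y; since ground terms form a free algebra, no two substitutions collapse to the same formula.
Number of ground instances = 2.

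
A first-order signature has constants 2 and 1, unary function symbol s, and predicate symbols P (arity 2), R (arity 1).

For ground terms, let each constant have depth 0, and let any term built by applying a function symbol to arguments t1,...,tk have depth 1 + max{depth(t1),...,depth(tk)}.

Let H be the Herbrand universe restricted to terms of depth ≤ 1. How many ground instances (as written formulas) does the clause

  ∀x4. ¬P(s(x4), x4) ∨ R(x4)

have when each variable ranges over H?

Ground terms of depth ≤ 1:
  Let N_k count ground terms of depth at most k. Each non-constant term of depth ≤ k is some function symbol applied to depth-≤(k−1) arguments, giving N_k = 2 + N_{k-1}.
  N_0 = 2
  N_1 = 2 + 2 = 4
  Explicitly: 2, 1, s(2), s(1).
So there are 4 ground terms available for substitution.
There is 1 variable to instantiate (x4),  occurring in at least one literal, so different choices give different ground instances.
Number of ground instances = 4.

4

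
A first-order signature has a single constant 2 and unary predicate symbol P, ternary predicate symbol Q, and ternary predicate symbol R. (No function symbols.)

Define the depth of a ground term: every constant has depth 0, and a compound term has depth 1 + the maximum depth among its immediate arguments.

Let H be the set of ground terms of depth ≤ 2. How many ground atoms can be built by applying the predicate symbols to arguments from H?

3

First count ground terms of depth ≤ 2.
With no function symbols every ground term is a constant, so there is exactly 1 ground term at every depth bound.
N_0 = 1
N_1 = 1
N_2 = 1
Explicitly: 2.
So |H| = 1.
Each predicate of arity r yields |H|^r ground atoms (one per choice of an r-tuple from H):
  P: 1;  Q: 1^3 = 1;  R: 1^3 = 1
Total ground atoms: 1 + 1 + 1 = 3.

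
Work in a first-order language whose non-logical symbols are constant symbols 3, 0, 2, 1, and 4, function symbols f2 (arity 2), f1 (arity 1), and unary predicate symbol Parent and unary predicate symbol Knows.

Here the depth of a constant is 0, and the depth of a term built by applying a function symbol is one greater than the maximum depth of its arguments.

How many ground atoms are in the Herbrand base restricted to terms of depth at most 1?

70

First count ground terms of depth ≤ 1.
Count level by level. With function symbols f2/2, f1/1, the terms of depth ≤ k are the 5 constants together with each function applied to depth-≤(k−1) tuples, so N_k = 5 + N_{k-1}^2 + N_{k-1}.
N_0 = 5
N_1 = 5 + 5^2 + 5 = 35
So |H| = 35.
A ground atom is a predicate applied to a tuple of terms from H, so the count is the sum over predicates of |H|^arity:
  Parent: 35;  Knows: 35
Total ground atoms: 35 + 35 = 70.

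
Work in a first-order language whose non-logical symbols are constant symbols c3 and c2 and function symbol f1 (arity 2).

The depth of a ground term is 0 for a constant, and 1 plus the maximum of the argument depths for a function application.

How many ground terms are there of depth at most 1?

6

Count level by level. With function symbols f1/2, the terms of depth ≤ k are the 2 constants together with each function applied to depth-≤(k−1) tuples, so N_k = 2 + N_{k-1}^2.
N_0 = 2
N_1 = 2 + 2^2 = 6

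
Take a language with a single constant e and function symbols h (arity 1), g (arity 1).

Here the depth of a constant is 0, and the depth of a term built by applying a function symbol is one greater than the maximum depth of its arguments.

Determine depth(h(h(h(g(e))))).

depth(g(e)) = 1 + depth(e) = 1 + 0 = 1
depth(h(g(e))) = 1 + depth(g(e)) = 1 + 1 = 2
depth(h(h(g(e)))) = 1 + depth(h(g(e))) = 1 + 2 = 3
depth(h(h(h(g(e))))) = 1 + depth(h(h(g(e)))) = 1 + 3 = 4

4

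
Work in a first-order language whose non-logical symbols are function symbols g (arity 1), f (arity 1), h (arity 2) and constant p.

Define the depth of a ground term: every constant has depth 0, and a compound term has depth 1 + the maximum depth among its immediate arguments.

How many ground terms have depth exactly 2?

Let N_k count ground terms of depth at most k. Each non-constant term of depth ≤ k is some function symbol applied to depth-≤(k−1) arguments, giving N_k = 1 + N_{k-1} + N_{k-1} + N_{k-1}^2.
N_0 = 1
N_1 = 1 + 1 + 1 + 1^2 = 4
N_2 = 1 + 4 + 4 + 4^2 = 25
Terms of depth exactly 2: N_2 − N_1 = 25 − 4 = 21.

21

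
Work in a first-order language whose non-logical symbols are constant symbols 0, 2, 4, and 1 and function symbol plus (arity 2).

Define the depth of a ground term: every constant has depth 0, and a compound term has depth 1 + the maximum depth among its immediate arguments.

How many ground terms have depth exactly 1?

Let N_k = |{terms of depth ≤ k}|. Then N_0 = 4 and N_k = 4 + N_{k-1}^2 for k ≥ 1 (one summand per function symbol, arity giving the exponent).
N_0 = 4
N_1 = 4 + 4^2 = 20
Terms of depth exactly 1: N_1 − N_0 = 20 − 4 = 16.

16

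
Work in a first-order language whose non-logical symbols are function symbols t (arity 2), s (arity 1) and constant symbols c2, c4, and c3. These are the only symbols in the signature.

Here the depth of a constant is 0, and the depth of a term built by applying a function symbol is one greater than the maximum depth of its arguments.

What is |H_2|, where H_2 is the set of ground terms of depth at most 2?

243

Let N_k = |{terms of depth ≤ k}|. Then N_0 = 3 and N_k = 3 + N_{k-1}^2 + N_{k-1} for k ≥ 1 (one summand per function symbol, arity giving the exponent).
N_0 = 3
N_1 = 3 + 3^2 + 3 = 15
N_2 = 3 + 15^2 + 15 = 243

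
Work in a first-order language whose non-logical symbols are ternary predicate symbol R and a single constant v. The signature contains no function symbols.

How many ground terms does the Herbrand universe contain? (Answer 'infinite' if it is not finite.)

1

There are no function symbols, so the only ground term is the single constant.
The Herbrand universe is {v}, finite with 1 element.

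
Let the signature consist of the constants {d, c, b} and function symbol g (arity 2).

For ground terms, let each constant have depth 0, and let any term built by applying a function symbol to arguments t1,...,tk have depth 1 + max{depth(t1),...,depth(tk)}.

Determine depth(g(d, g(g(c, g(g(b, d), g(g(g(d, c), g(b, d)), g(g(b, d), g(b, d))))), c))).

7

depth(g(b, d)) = 1 + max(0, 0) = 1
depth(g(d, c)) = 1 + max(0, 0) = 1
depth(g(g(d, c), g(b, d))) = 1 + max(1, 1) = 2
depth(g(g(b, d), g(b, d))) = 1 + max(1, 1) = 2
depth(g(g(g(d, c), g(b, d)), g(g(b, d), g(b, d)))) = 1 + max(2, 2) = 3
depth(g(g(b, d), g(g(g(d, c), g(b, d)), g(g(b, d), g(b, d))))) = 1 + max(1, 3) = 4
depth(g(c, g(g(b, d), g(g(g(d, c), g(b, d)), g(g(b, d), g(b, d)))))) = 1 + max(0, 4) = 5
depth(g(g(c, g(g(b, d), g(g(g(d, c), g(b, d)), g(g(b, d), g(b, d))))), c)) = 1 + max(5, 0) = 6
depth(g(d, g(g(c, g(g(b, d), g(g(g(d, c), g(b, d)), g(g(b, d), g(b, d))))), c))) = 1 + max(0, 6) = 7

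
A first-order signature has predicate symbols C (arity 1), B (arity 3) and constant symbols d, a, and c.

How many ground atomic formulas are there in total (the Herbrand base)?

With no function symbols, the Herbrand universe is just the 3 constants.
Ground atoms per predicate: C: 3, B: 3^3 = 27.
Herbrand base size = 3 + 27 = 30.

30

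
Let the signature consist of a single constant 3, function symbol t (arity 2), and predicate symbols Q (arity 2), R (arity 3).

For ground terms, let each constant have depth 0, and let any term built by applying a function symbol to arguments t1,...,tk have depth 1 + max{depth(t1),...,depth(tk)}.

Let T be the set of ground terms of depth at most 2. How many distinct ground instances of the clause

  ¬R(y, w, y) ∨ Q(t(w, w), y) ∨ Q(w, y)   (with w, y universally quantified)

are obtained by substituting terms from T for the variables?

Ground terms of depth ≤ 2:
  Write N_k for the number of ground terms of depth ≤ k. A term of depth ≤ k is either a constant or a function symbol applied to arguments of depth ≤ k−1, so N_k = 1 + N_{k-1}^2.
  N_0 = 1
  N_1 = 1 + 1^2 = 2
  N_2 = 1 + 2^2 = 5
So there are 5 ground terms available for substitution.
The clause has 2 distinct variables (w, y), each appearing in the body. In the free term algebra distinct substitutions yield syntactically distinct ground instances.
Number of ground instances = 5^2 = 25.

25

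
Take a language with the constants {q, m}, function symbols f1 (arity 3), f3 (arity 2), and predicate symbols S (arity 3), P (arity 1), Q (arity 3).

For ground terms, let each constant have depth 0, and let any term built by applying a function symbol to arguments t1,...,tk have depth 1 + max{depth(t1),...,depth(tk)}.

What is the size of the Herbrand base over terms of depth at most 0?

18

First count ground terms of depth ≤ 0.
Let N_k count ground terms of depth at most k. Each non-constant term of depth ≤ k is some function symbol applied to depth-≤(k−1) arguments, giving N_k = 2 + N_{k-1}^3 + N_{k-1}^2.
N_0 = 2
Explicitly: q, m.
So |H| = 2.
Each predicate of arity r yields |H|^r ground atoms (one per choice of an r-tuple from H):
  S: 2^3 = 8;  P: 2;  Q: 2^3 = 8
Total ground atoms: 8 + 2 + 8 = 18.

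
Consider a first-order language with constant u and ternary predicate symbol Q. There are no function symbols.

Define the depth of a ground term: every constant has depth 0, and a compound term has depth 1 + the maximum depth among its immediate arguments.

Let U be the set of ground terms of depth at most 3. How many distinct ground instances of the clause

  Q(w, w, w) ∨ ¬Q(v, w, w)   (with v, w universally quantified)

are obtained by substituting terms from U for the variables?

1

Ground terms of depth ≤ 3:
  With no function symbols every ground term is a constant, so there is exactly 1 ground term at every depth bound.
  N_0 = 1
  N_1 = 1
  N_2 = 1
  N_3 = 1
So there is exactly 1 ground term available for substitution.
The body mentions every one of the 2 quantified variables; since ground terms form a free algebra, no two substitutions collapse to the same formula.
Number of ground instances = 1^2 = 1.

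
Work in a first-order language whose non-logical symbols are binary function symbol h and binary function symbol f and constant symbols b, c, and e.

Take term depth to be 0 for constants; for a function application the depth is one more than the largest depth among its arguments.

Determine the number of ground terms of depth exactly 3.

Let N_k = |{terms of depth ≤ k}|. Then N_0 = 3 and N_k = 3 + N_{k-1}^2 + N_{k-1}^2 for k ≥ 1 (one summand per function symbol, arity giving the exponent).
N_0 = 3
N_1 = 3 + 3^2 + 3^2 = 21
N_2 = 3 + 21^2 + 21^2 = 885
N_3 = 3 + 885^2 + 885^2 = 1566453
Terms of depth exactly 3: N_3 − N_2 = 1566453 − 885 = 1565568.

1565568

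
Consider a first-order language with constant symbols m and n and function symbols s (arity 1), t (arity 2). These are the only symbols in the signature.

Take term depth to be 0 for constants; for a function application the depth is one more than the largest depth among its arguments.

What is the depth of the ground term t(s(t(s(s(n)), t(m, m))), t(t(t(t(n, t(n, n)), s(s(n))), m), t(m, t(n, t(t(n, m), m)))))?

6

depth(s(n)) = 1 + depth(n) = 1 + 0 = 1
depth(s(s(n))) = 1 + depth(s(n)) = 1 + 1 = 2
depth(t(m, m)) = 1 + max(0, 0) = 1
depth(t(s(s(n)), t(m, m))) = 1 + max(2, 1) = 3
depth(s(t(s(s(n)), t(m, m)))) = 1 + depth(t(s(s(n)), t(m, m))) = 1 + 3 = 4
depth(t(n, n)) = 1 + max(0, 0) = 1
depth(t(n, t(n, n))) = 1 + max(0, 1) = 2
depth(t(t(n, t(n, n)), s(s(n)))) = 1 + max(2, 2) = 3
depth(t(t(t(n, t(n, n)), s(s(n))), m)) = 1 + max(3, 0) = 4
depth(t(n, m)) = 1 + max(0, 0) = 1
depth(t(t(n, m), m)) = 1 + max(1, 0) = 2
depth(t(n, t(t(n, m), m))) = 1 + max(0, 2) = 3
depth(t(m, t(n, t(t(n, m), m)))) = 1 + max(0, 3) = 4
depth(t(t(t(t(n, t(n, n)), s(s(n))), m), t(m, t(n, t(t(n, m), m))))) = 1 + max(4, 4) = 5
depth(t(s(t(s(s(n)), t(m, m))), t(t(t(t(n, t(n, n)), s(s(n))), m), t(m, t(n, t(t(n, m), m)))))) = 1 + max(4, 5) = 6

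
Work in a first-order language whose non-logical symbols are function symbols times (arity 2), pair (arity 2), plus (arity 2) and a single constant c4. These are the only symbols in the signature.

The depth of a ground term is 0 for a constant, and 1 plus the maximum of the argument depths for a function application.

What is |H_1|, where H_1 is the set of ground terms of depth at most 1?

If N_k denotes the number of depth-≤k ground terms, the 1 constant gives N_0 = 1, and each function symbol of arity r contributes N_{k-1}^r new terms at level k: N_k = 1 + N_{k-1}^2 + N_{k-1}^2 + N_{k-1}^2.
N_0 = 1
N_1 = 1 + 1^2 + 1^2 + 1^2 = 4
Explicitly: c4, times(c4, c4), pair(c4, c4), plus(c4, c4).

4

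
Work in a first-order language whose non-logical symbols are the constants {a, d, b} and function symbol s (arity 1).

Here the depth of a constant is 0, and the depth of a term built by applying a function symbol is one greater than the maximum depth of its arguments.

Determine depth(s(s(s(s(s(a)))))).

depth(s(a)) = 1 + depth(a) = 1 + 0 = 1
depth(s(s(a))) = 1 + depth(s(a)) = 1 + 1 = 2
depth(s(s(s(a)))) = 1 + depth(s(s(a))) = 1 + 2 = 3
depth(s(s(s(s(a))))) = 1 + depth(s(s(s(a)))) = 1 + 3 = 4
depth(s(s(s(s(s(a)))))) = 1 + depth(s(s(s(s(a))))) = 1 + 4 = 5

5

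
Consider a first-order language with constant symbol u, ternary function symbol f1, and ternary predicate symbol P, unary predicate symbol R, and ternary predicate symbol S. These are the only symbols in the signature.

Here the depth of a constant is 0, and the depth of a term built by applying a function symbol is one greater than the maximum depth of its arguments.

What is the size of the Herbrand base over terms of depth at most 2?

1467

First count ground terms of depth ≤ 2.
Write N_k for the number of ground terms of depth ≤ k. A term of depth ≤ k is either a constant or a function symbol applied to arguments of depth ≤ k−1, so N_k = 1 + N_{k-1}^3.
N_0 = 1
N_1 = 1 + 1^3 = 2
N_2 = 1 + 2^3 = 9
Explicitly: u, f1(u, u, u), f1(u, u, f1(u, u, u)), f1(u, f1(u, u, u), u), f1(u, f1(u, u, u), f1(u, u, u)), f1(f1(u, u, u), u, u), f1(f1(u, u, u), u, f1(u, u, u)), f1(f1(u, u, u), f1(u, u, u), u), f1(f1(u, u, u), f1(u, u, u), f1(u, u, u)).
So |H| = 9.
Each predicate of arity r yields |H|^r ground atoms (one per choice of an r-tuple from H):
  P: 9^3 = 729;  R: 9;  S: 9^3 = 729
Total ground atoms: 729 + 9 + 729 = 1467.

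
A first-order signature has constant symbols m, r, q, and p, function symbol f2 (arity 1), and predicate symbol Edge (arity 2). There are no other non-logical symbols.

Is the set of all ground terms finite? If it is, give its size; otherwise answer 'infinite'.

infinite

The signature has at least one function symbol (f2, arity 1) and at least one constant (m).
Iterating f2 gives infinitely many distinct ground terms: m, f2(m), f2(f2(m)), ...
So the Herbrand universe is infinite.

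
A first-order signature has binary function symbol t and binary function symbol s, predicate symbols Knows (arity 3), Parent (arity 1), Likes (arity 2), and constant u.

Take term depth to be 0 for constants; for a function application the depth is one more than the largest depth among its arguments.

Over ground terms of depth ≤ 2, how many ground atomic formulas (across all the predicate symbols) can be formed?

7239

First count ground terms of depth ≤ 2.
Write N_k for the number of ground terms of depth ≤ k. A term of depth ≤ k is either a constant or a function symbol applied to arguments of depth ≤ k−1, so N_k = 1 + N_{k-1}^2 + N_{k-1}^2.
N_0 = 1
N_1 = 1 + 1^2 + 1^2 = 3
N_2 = 1 + 3^2 + 3^2 = 19
So |H| = 19.
For each predicate symbol, the number of ground atoms is |H| raised to its arity; summing:
  Knows: 19^3 = 6859;  Parent: 19;  Likes: 19^2 = 361
Total ground atoms: 6859 + 19 + 361 = 7239.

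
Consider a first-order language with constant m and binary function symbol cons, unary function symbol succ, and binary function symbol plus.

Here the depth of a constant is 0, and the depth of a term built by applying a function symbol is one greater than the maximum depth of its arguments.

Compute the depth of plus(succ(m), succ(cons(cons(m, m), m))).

depth(succ(m)) = 1 + depth(m) = 1 + 0 = 1
depth(cons(m, m)) = 1 + max(0, 0) = 1
depth(cons(cons(m, m), m)) = 1 + max(1, 0) = 2
depth(succ(cons(cons(m, m), m))) = 1 + depth(cons(cons(m, m), m)) = 1 + 2 = 3
depth(plus(succ(m), succ(cons(cons(m, m), m)))) = 1 + max(1, 3) = 4

4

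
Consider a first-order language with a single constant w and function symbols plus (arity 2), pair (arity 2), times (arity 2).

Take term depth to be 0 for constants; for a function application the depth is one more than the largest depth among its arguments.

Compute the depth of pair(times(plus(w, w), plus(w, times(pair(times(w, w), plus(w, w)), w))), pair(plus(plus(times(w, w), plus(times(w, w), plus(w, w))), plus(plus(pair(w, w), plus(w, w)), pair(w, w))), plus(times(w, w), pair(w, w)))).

depth(plus(w, w)) = 1 + max(0, 0) = 1
depth(times(w, w)) = 1 + max(0, 0) = 1
depth(pair(times(w, w), plus(w, w))) = 1 + max(1, 1) = 2
depth(times(pair(times(w, w), plus(w, w)), w)) = 1 + max(2, 0) = 3
depth(plus(w, times(pair(times(w, w), plus(w, w)), w))) = 1 + max(0, 3) = 4
depth(times(plus(w, w), plus(w, times(pair(times(w, w), plus(w, w)), w)))) = 1 + max(1, 4) = 5
depth(plus(times(w, w), plus(w, w))) = 1 + max(1, 1) = 2
depth(plus(times(w, w), plus(times(w, w), plus(w, w)))) = 1 + max(1, 2) = 3
depth(pair(w, w)) = 1 + max(0, 0) = 1
depth(plus(pair(w, w), plus(w, w))) = 1 + max(1, 1) = 2
depth(plus(plus(pair(w, w), plus(w, w)), pair(w, w))) = 1 + max(2, 1) = 3
depth(plus(plus(times(w, w), plus(times(w, w), plus(w, w))), plus(plus(pair(w, w), plus(w, w)), pair(w, w)))) = 1 + max(3, 3) = 4
depth(plus(times(w, w), pair(w, w))) = 1 + max(1, 1) = 2
depth(pair(plus(plus(times(w, w), plus(times(w, w), plus(w, w))), plus(plus(pair(w, w), plus(w, w)), pair(w, w))), plus(times(w, w), pair(w, w)))) = 1 + max(4, 2) = 5
depth(pair(times(plus(w, w), plus(w, times(pair(times(w, w), plus(w, w)), w))), pair(plus(plus(times(w, w), plus(times(w, w), plus(w, w))), plus(plus(pair(w, w), plus(w, w)), pair(w, w))), plus(times(w, w), pair(w, w))))) = 1 + max(5, 5) = 6

6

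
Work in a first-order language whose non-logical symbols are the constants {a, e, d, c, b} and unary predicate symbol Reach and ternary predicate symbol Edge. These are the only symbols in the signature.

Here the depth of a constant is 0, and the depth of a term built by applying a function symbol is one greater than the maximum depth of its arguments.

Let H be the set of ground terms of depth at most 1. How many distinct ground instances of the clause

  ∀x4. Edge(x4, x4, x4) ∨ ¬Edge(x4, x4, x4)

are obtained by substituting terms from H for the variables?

Ground terms of depth ≤ 1:
  With no function symbols every ground term is a constant, so there are exactly 5 ground terms at every depth bound.
  N_0 = 5
  N_1 = 5
So there are 5 ground terms available for substitution.
The clause has 1 distinct variable (x4), which appears in the body. In the free term algebra distinct substitutions yield syntactically distinct ground instances.
Number of ground instances = 5.

5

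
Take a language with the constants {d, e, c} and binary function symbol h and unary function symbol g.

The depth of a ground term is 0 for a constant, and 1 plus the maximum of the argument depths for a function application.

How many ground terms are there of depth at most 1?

15

Count level by level. With function symbols h/2, g/1, the terms of depth ≤ k are the 3 constants together with each function applied to depth-≤(k−1) tuples, so N_k = 3 + N_{k-1}^2 + N_{k-1}.
N_0 = 3
N_1 = 3 + 3^2 + 3 = 15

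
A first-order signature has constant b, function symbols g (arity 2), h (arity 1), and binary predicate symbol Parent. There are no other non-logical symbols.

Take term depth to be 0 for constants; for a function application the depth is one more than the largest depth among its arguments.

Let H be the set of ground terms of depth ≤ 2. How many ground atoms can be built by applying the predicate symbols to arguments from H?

First count ground terms of depth ≤ 2.
If N_k denotes the number of depth-≤k ground terms, the 1 constant gives N_0 = 1, and each function symbol of arity r contributes N_{k-1}^r new terms at level k: N_k = 1 + N_{k-1}^2 + N_{k-1}.
N_0 = 1
N_1 = 1 + 1^2 + 1 = 3
N_2 = 1 + 3^2 + 3 = 13
So |H| = 13.
Each predicate of arity r yields |H|^r ground atoms (one per choice of an r-tuple from H):
  Parent: 13^2 = 169
Total ground atoms: 169.

169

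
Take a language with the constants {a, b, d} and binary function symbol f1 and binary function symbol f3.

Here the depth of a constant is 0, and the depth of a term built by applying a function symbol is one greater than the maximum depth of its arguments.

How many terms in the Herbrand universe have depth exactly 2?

864

Write N_k for the number of ground terms of depth ≤ k. A term of depth ≤ k is either a constant or a function symbol applied to arguments of depth ≤ k−1, so N_k = 3 + N_{k-1}^2 + N_{k-1}^2.
N_0 = 3
N_1 = 3 + 3^2 + 3^2 = 21
N_2 = 3 + 21^2 + 21^2 = 885
Terms of depth exactly 2: N_2 − N_1 = 885 − 21 = 864.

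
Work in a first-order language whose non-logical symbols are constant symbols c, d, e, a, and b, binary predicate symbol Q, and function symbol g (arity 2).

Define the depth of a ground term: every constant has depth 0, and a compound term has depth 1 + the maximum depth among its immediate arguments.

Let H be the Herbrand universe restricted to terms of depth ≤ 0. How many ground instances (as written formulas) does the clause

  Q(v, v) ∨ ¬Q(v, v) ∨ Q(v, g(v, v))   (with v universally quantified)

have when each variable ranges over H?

5

Ground terms of depth ≤ 0:
  Count level by level. With function symbols g/2, the terms of depth ≤ k are the 5 constants together with each function applied to depth-≤(k−1) tuples, so N_k = 5 + N_{k-1}^2.
  N_0 = 5
  Explicitly: c, d, e, a, b.
So there are 5 ground terms available for substitution.
The body mentions the single quantified variable v; since ground terms form a free algebra, no two substitutions collapse to the same formula.
Number of ground instances = 5.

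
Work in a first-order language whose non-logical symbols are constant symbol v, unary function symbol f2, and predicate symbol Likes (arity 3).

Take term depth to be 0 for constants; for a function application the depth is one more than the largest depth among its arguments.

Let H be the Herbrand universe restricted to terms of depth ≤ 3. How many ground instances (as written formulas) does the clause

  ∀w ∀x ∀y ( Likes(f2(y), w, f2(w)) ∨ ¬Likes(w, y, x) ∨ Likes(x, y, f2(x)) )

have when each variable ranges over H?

Ground terms of depth ≤ 3:
  Let N_k = |{terms of depth ≤ k}|. Then N_0 = 1 and N_k = 1 + N_{k-1} for k ≥ 1 (one summand per function symbol, arity giving the exponent).
  N_0 = 1
  N_1 = 1 + 1 = 2
  N_2 = 1 + 2 = 3
  N_3 = 1 + 3 = 4
So there are 4 ground terms available for substitution.
Each of w, x, y ranges independently over the available ground terms, and distinct assignments produce distinct instances.
Number of ground instances = 4^3 = 64.

64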